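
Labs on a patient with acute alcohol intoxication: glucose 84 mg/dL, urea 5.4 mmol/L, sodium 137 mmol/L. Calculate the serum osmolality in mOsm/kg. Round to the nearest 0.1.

284.1 mOsm/kg

Calculated osmolality = 2·Na + glucose/18 + urea
= 2·137 + 84/18 + 5.4
= 274 + 4.67 + 5.40
= 284.07 mOsm/kg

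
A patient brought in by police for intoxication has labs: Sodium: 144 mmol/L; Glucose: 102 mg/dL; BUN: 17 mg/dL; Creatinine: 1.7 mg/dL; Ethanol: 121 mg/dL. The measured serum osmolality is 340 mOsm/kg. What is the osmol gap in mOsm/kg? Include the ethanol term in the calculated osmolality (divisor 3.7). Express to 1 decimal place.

Calculated osmolality = 2·Na + glucose/18 + BUN/2.8 + ethanol/3.7
= 2·144 + 102/18 + 17/2.8 + 121/3.7
= 288 + 5.67 + 6.07 + 32.70
= 332.44 mOsm/kg ≈ 332.4 mOsm/kg
Osmolar gap = measured − calculated = 340 − 332.4 = 7.6 mOsm/kg

7.6 mOsm/kg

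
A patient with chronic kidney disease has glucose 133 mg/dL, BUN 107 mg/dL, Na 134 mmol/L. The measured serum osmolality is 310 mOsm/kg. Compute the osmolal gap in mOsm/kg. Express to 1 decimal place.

-3.6 mOsm/kg

Calculated osmolality = 2·Na + glucose/18 + BUN/2.8
= 2·134 + 133/18 + 107/2.8
= 268 + 7.39 + 38.21
= 313.6 mOsm/kg ≈ 313.6 mOsm/kg
Osmolar gap = measured − calculated = 310 − 313.6 = -3.6 mOsm/kg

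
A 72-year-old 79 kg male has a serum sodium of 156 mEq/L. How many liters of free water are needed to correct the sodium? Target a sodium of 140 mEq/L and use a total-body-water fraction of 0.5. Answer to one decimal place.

TBW = 0.5 · 79 = 39.5 L
Free water deficit = TBW · (Na/140 − 1)
= 39.5 · (156/140 − 1)
= 39.5 · 0.1143
= 4.51 L

4.5 L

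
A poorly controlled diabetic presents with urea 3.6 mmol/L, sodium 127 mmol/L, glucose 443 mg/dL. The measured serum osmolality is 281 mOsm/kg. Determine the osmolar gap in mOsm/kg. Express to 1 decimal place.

Calculated osmolality = 2·Na + glucose/18 + urea
= 2·127 + 443/18 + 3.6
= 254 + 24.61 + 3.60
= 282.21 mOsm/kg ≈ 282.2 mOsm/kg
Osmolar gap = measured − calculated = 281 − 282.2 = -1.2 mOsm/kg

-1.2 mOsm/kg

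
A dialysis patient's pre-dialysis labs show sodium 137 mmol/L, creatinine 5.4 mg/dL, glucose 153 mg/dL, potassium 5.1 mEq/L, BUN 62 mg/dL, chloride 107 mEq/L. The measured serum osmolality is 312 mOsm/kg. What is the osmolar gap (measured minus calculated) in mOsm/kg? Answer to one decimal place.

Calculated osmolality = 2·Na + glucose/18 + BUN/2.8
= 2·137 + 153/18 + 62/2.8
= 274 + 8.50 + 22.14
= 304.64 mOsm/kg ≈ 304.6 mOsm/kg
Osmolar gap = measured − calculated = 312 − 304.6 = 7.4 mOsm/kg

7.4 mOsm/kg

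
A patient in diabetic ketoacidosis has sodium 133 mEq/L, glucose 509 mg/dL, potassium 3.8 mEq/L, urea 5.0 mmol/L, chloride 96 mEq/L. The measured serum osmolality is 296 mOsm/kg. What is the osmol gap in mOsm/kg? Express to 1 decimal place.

Calculated osmolality = 2·Na + glucose/18 + urea
= 2·133 + 509/18 + 5
= 266 + 28.28 + 5
= 299.28 mOsm/kg ≈ 299.3 mOsm/kg
Osmolar gap = measured − calculated = 296 − 299.3 = -3.3 mOsm/kg

-3.3 mOsm/kg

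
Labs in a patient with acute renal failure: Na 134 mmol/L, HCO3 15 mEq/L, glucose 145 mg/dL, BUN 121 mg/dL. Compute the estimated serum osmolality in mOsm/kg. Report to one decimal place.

319.3 mOsm/kg

Calculated osmolality = 2·Na + glucose/18 + BUN/2.8
= 2·134 + 145/18 + 121/2.8
= 268 + 8.06 + 43.21
= 319.27 mOsm/kg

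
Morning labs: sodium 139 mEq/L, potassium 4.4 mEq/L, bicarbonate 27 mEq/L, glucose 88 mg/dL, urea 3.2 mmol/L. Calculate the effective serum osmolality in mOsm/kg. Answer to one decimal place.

Effective osmolality excludes urea (freely permeant across cell membranes):
2·Na + glucose/18
= 2·139 + 88/18
= 278 + 4.89
= 282.89 mOsm/kg

282.9 mOsm/kg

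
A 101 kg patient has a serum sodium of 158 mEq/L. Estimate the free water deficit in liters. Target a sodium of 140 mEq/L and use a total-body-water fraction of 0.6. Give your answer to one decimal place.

7.8 L

TBW = 0.6 · 101 = 60.6 L
Free water deficit = TBW · (Na/140 − 1)
= 60.6 · (158/140 − 1)
= 60.6 · 0.1286
= 7.79 L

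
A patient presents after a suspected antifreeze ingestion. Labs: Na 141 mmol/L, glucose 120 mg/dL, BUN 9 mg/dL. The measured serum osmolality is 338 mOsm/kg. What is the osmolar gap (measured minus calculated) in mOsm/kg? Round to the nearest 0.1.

Calculated osmolality = 2·Na + glucose/18 + BUN/2.8
= 2·141 + 120/18 + 9/2.8
= 282 + 6.67 + 3.21
= 291.88 mOsm/kg ≈ 291.9 mOsm/kg
Osmolar gap = measured − calculated = 338 − 291.9 = 46.1 mOsm/kg

46.1 mOsm/kg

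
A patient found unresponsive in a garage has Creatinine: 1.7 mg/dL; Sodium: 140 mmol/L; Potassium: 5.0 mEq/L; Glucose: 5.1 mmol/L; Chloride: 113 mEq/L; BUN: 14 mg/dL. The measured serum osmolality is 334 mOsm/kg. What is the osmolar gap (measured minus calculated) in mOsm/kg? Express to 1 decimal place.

Calculated osmolality = 2·Na + glucose + BUN/2.8
= 2·140 + 5.1 + 14/2.8
= 280 + 5.10 + 5
= 290.1 mOsm/kg ≈ 290.1 mOsm/kg
Osmolar gap = measured − calculated = 334 − 290.1 = 43.9 mOsm/kg

43.9 mOsm/kg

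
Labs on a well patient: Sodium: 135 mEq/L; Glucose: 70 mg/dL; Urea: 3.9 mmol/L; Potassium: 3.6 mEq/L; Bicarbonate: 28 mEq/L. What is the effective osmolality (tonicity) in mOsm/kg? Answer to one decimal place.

273.9 mOsm/kg

Effective osmolality excludes urea (freely permeant across cell membranes):
2·Na + glucose/18
= 2·135 + 70/18
= 270 + 3.89
= 273.89 mOsm/kg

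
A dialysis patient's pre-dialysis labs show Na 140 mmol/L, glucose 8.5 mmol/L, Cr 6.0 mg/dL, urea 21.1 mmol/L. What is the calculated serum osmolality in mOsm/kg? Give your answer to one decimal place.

309.6 mOsm/kg

Calculated osmolality = 2·Na + glucose + urea
= 2·140 + 8.5 + 21.1
= 280 + 8.50 + 21.10
= 309.6 mOsm/kg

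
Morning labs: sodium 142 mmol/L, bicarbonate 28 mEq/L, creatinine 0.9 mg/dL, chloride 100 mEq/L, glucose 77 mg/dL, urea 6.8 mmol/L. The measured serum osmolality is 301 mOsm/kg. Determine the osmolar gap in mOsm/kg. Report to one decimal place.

Calculated osmolality = 2·Na + glucose/18 + urea
= 2·142 + 77/18 + 6.8
= 284 + 4.28 + 6.80
= 295.08 mOsm/kg ≈ 295.1 mOsm/kg
Osmolar gap = measured − calculated = 301 − 295.1 = 5.9 mOsm/kg

5.9 mOsm/kg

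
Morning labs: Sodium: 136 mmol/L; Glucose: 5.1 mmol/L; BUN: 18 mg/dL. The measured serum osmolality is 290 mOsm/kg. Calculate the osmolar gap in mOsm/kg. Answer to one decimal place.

Calculated osmolality = 2·Na + glucose + BUN/2.8
= 2·136 + 5.1 + 18/2.8
= 272 + 5.10 + 6.43
= 283.53 mOsm/kg ≈ 283.5 mOsm/kg
Osmolar gap = measured − calculated = 290 − 283.5 = 6.5 mOsm/kg

6.5 mOsm/kg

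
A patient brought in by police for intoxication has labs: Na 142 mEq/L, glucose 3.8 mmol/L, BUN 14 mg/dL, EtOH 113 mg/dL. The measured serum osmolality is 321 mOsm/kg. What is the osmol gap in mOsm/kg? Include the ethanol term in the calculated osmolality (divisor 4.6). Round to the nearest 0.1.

3.6 mOsm/kg

Calculated osmolality = 2·Na + glucose + BUN/2.8 + ethanol/4.6
= 2·142 + 3.8 + 14/2.8 + 113/4.6
= 284 + 3.80 + 5 + 24.57
= 317.37 mOsm/kg ≈ 317.4 mOsm/kg
Osmolar gap = measured − calculated = 321 − 317.4 = 3.6 mOsm/kg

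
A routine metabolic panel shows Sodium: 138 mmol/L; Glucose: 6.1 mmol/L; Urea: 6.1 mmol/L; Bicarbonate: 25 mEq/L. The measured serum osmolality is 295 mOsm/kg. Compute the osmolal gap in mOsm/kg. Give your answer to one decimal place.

Calculated osmolality = 2·Na + glucose + urea
= 2·138 + 6.1 + 6.1
= 276 + 6.10 + 6.10
= 288.2 mOsm/kg ≈ 288.2 mOsm/kg
Osmolar gap = measured − calculated = 295 − 288.2 = 6.8 mOsm/kg

6.8 mOsm/kg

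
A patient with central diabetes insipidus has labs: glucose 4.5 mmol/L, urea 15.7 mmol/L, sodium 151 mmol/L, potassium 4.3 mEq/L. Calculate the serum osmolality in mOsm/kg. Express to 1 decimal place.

Calculated osmolality = 2·Na + glucose + urea
= 2·151 + 4.5 + 15.7
= 302 + 4.50 + 15.70
= 322.2 mOsm/kg

322.2 mOsm/kg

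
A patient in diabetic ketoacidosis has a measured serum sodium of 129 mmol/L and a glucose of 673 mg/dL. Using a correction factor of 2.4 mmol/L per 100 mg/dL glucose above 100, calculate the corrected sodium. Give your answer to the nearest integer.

Corrected Na = measured Na + 2.4 · (glucose − 100)/100
= 129 + 2.4 · (673 − 100)/100
= 129 + 13.8
= 142.8 mmol/L

143 mmol/L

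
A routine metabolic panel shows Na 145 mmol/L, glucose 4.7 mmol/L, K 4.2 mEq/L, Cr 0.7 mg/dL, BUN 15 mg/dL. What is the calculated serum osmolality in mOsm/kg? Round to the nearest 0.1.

300.1 mOsm/kg

Calculated osmolality = 2·Na + glucose + BUN/2.8
= 2·145 + 4.7 + 15/2.8
= 290 + 4.70 + 5.36
= 300.06 mOsm/kg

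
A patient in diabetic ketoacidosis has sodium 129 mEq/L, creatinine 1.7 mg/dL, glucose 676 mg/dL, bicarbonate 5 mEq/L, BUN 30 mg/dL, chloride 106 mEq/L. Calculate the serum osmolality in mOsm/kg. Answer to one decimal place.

Calculated osmolality = 2·Na + glucose/18 + BUN/2.8
= 2·129 + 676/18 + 30/2.8
= 258 + 37.56 + 10.71
= 306.27 mOsm/kg

306.3 mOsm/kg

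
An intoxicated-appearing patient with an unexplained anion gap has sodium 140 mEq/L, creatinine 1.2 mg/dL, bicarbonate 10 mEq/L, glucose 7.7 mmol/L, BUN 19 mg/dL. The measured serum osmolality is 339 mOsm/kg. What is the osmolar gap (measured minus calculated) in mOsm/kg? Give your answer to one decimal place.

44.5 mOsm/kg

Calculated osmolality = 2·Na + glucose + BUN/2.8
= 2·140 + 7.7 + 19/2.8
= 280 + 7.70 + 6.79
= 294.49 mOsm/kg ≈ 294.5 mOsm/kg
Osmolar gap = measured − calculated = 339 − 294.5 = 44.5 mOsm/kg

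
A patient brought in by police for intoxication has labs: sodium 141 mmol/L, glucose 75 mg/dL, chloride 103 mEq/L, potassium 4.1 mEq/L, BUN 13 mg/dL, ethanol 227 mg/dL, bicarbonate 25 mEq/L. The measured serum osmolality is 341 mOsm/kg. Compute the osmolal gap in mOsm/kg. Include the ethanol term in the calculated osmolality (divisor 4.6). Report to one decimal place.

Calculated osmolality = 2·Na + glucose/18 + BUN/2.8 + ethanol/4.6
= 2·141 + 75/18 + 13/2.8 + 227/4.6
= 282 + 4.17 + 4.64 + 49.35
= 340.16 mOsm/kg ≈ 340.2 mOsm/kg
Osmolar gap = measured − calculated = 341 − 340.2 = 0.8 mOsm/kg

0.8 mOsm/kg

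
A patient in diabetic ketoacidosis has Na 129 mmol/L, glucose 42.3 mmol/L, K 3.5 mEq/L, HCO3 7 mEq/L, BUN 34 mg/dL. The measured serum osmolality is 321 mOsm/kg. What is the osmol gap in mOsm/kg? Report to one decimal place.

8.6 mOsm/kg

Calculated osmolality = 2·Na + glucose + BUN/2.8
= 2·129 + 42.3 + 34/2.8
= 258 + 42.30 + 12.14
= 312.44 mOsm/kg ≈ 312.4 mOsm/kg
Osmolar gap = measured − calculated = 321 − 312.4 = 8.6 mOsm/kg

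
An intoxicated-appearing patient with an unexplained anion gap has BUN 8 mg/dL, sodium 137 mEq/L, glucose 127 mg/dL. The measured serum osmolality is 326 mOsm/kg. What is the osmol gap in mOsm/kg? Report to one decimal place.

42.1 mOsm/kg

Calculated osmolality = 2·Na + glucose/18 + BUN/2.8
= 2·137 + 127/18 + 8/2.8
= 274 + 7.06 + 2.86
= 283.92 mOsm/kg ≈ 283.9 mOsm/kg
Osmolar gap = measured − calculated = 326 − 283.9 = 42.1 mOsm/kg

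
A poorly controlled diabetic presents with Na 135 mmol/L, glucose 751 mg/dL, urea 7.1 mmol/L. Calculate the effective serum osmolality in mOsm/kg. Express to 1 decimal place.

Effective osmolality excludes urea (freely permeant across cell membranes):
2·Na + glucose/18
= 2·135 + 751/18
= 270 + 41.72
= 311.72 mOsm/kg

311.7 mOsm/kg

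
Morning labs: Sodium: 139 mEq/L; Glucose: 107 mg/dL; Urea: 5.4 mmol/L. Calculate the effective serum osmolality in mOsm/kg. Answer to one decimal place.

Effective osmolality excludes urea (freely permeant across cell membranes):
2·Na + glucose/18
= 2·139 + 107/18
= 278 + 5.94
= 283.94 mOsm/kg

283.9 mOsm/kg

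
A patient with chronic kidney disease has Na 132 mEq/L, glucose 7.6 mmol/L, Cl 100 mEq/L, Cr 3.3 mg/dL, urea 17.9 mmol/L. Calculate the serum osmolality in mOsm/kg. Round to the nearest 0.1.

289.5 mOsm/kg

Calculated osmolality = 2·Na + glucose + urea
= 2·132 + 7.6 + 17.9
= 264 + 7.60 + 17.90
= 289.5 mOsm/kg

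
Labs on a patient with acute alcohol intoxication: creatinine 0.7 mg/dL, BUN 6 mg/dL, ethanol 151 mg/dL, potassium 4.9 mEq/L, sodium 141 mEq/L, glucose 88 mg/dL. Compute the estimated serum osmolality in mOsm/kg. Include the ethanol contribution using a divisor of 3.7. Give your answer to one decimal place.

Calculated osmolality = 2·Na + glucose/18 + BUN/2.8 + ethanol/3.7
= 2·141 + 88/18 + 6/2.8 + 151/3.7
= 282 + 4.89 + 2.14 + 40.81
= 329.84 mOsm/kg

329.8 mOsm/kg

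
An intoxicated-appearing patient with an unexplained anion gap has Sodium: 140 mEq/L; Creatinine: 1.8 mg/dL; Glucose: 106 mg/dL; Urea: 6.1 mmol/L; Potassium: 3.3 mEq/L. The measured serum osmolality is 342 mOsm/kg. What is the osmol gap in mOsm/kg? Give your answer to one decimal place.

50.0 mOsm/kg

Calculated osmolality = 2·Na + glucose/18 + urea
= 2·140 + 106/18 + 6.1
= 280 + 5.89 + 6.10
= 291.99 mOsm/kg ≈ 292.0 mOsm/kg
Osmolar gap = measured − calculated = 342 − 292.0 = 50.0 mOsm/kg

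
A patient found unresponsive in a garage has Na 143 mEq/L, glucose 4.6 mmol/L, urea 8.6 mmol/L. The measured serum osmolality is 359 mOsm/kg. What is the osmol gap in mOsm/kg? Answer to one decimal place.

Calculated osmolality = 2·Na + glucose + urea
= 2·143 + 4.6 + 8.6
= 286 + 4.60 + 8.60
= 299.2 mOsm/kg ≈ 299.2 mOsm/kg
Osmolar gap = measured − calculated = 359 − 299.2 = 59.8 mOsm/kg

59.8 mOsm/kg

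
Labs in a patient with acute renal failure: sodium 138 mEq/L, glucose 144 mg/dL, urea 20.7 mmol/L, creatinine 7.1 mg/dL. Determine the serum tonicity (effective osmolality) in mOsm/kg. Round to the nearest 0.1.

284.0 mOsm/kg

Effective osmolality excludes urea (freely permeant across cell membranes):
2·Na + glucose/18
= 2·138 + 144/18
= 276 + 8
= 284 mOsm/kg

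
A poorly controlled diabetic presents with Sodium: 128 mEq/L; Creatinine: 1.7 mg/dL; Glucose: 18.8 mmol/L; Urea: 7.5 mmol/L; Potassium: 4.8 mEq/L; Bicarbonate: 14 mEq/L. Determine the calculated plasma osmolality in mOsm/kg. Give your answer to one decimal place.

282.3 mOsm/kg

Calculated osmolality = 2·Na + glucose + urea
= 2·128 + 18.8 + 7.5
= 256 + 18.80 + 7.50
= 282.3 mOsm/kg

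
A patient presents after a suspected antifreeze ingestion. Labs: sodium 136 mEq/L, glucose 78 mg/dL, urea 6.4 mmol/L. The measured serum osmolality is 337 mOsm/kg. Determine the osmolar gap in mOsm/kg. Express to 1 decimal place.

54.3 mOsm/kg

Calculated osmolality = 2·Na + glucose/18 + urea
= 2·136 + 78/18 + 6.4
= 272 + 4.33 + 6.40
= 282.73 mOsm/kg ≈ 282.7 mOsm/kg
Osmolar gap = measured − calculated = 337 − 282.7 = 54.3 mOsm/kg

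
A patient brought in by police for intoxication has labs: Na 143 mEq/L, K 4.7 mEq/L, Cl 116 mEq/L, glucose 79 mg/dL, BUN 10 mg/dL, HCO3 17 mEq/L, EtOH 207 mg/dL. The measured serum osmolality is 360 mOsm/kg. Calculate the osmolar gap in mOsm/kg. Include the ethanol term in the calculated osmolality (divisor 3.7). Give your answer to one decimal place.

Calculated osmolality = 2·Na + glucose/18 + BUN/2.8 + ethanol/3.7
= 2·143 + 79/18 + 10/2.8 + 207/3.7
= 286 + 4.39 + 3.57 + 55.95
= 349.91 mOsm/kg ≈ 349.9 mOsm/kg
Osmolar gap = measured − calculated = 360 − 349.9 = 10.1 mOsm/kg

10.1 mOsm/kg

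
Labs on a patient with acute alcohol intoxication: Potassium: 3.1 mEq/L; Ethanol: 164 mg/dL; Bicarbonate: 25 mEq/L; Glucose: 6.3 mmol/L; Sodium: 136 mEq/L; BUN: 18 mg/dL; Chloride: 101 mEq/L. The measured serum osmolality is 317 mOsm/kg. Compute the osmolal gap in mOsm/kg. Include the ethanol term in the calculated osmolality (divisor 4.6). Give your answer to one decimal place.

Calculated osmolality = 2·Na + glucose + BUN/2.8 + ethanol/4.6
= 2·136 + 6.3 + 18/2.8 + 164/4.6
= 272 + 6.30 + 6.43 + 35.65
= 320.38 mOsm/kg ≈ 320.4 mOsm/kg
Osmolar gap = measured − calculated = 317 − 320.4 = -3.4 mOsm/kg

-3.4 mOsm/kg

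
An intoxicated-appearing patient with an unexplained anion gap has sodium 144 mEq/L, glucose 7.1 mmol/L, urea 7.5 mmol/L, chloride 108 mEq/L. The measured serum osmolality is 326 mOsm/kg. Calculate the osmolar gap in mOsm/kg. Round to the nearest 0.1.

23.4 mOsm/kg

Calculated osmolality = 2·Na + glucose + urea
= 2·144 + 7.1 + 7.5
= 288 + 7.10 + 7.50
= 302.6 mOsm/kg ≈ 302.6 mOsm/kg
Osmolar gap = measured − calculated = 326 − 302.6 = 23.4 mOsm/kg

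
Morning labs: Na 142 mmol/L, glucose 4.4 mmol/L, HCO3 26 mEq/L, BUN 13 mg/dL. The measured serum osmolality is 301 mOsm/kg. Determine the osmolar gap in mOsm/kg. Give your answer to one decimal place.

8.0 mOsm/kg

Calculated osmolality = 2·Na + glucose + BUN/2.8
= 2·142 + 4.4 + 13/2.8
= 284 + 4.40 + 4.64
= 293.04 mOsm/kg ≈ 293.0 mOsm/kg
Osmolar gap = measured − calculated = 301 − 293.0 = 8.0 mOsm/kg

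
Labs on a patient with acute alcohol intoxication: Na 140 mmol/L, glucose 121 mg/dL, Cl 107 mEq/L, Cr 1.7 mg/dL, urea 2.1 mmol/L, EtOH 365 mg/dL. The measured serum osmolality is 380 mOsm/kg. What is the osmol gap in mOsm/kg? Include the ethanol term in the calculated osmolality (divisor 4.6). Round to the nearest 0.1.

Calculated osmolality = 2·Na + glucose/18 + urea + ethanol/4.6
= 2·140 + 121/18 + 2.1 + 365/4.6
= 280 + 6.72 + 2.10 + 79.35
= 368.17 mOsm/kg ≈ 368.2 mOsm/kg
Osmolar gap = measured − calculated = 380 − 368.2 = 11.8 mOsm/kg

11.8 mOsm/kg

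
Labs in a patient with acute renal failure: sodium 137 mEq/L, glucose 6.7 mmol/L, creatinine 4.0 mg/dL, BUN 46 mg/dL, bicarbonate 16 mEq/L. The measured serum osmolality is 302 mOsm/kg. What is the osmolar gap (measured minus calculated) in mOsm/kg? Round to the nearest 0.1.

Calculated osmolality = 2·Na + glucose + BUN/2.8
= 2·137 + 6.7 + 46/2.8
= 274 + 6.70 + 16.43
= 297.13 mOsm/kg ≈ 297.1 mOsm/kg
Osmolar gap = measured − calculated = 302 − 297.1 = 4.9 mOsm/kg

4.9 mOsm/kg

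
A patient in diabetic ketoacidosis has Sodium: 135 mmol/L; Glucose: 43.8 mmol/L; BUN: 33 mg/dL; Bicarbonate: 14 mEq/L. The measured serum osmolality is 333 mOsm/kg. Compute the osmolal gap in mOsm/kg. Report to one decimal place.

Calculated osmolality = 2·Na + glucose + BUN/2.8
= 2·135 + 43.8 + 33/2.8
= 270 + 43.80 + 11.79
= 325.59 mOsm/kg ≈ 325.6 mOsm/kg
Osmolar gap = measured − calculated = 333 − 325.6 = 7.4 mOsm/kg

7.4 mOsm/kg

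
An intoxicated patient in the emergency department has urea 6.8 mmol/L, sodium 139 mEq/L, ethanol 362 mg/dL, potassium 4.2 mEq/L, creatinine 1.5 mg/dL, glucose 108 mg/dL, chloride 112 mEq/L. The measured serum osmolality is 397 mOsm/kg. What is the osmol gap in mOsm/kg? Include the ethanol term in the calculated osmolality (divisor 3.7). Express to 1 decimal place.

8.4 mOsm/kg

Calculated osmolality = 2·Na + glucose/18 + urea + ethanol/3.7
= 2·139 + 108/18 + 6.8 + 362/3.7
= 278 + 6 + 6.80 + 97.84
= 388.64 mOsm/kg ≈ 388.6 mOsm/kg
Osmolar gap = measured − calculated = 397 − 388.6 = 8.4 mOsm/kg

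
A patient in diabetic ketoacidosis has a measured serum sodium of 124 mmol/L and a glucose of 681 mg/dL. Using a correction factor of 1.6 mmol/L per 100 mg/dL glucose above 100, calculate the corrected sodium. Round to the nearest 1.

Corrected Na = measured Na + 1.6 · (glucose − 100)/100
= 124 + 1.6 · (681 − 100)/100
= 124 + 9.3
= 133.3 mmol/L

133 mmol/L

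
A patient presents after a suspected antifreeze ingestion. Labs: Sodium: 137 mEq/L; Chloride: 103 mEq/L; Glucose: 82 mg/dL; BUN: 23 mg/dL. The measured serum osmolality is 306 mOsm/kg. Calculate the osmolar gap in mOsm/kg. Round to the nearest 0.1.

19.2 mOsm/kg

Calculated osmolality = 2·Na + glucose/18 + BUN/2.8
= 2·137 + 82/18 + 23/2.8
= 274 + 4.56 + 8.21
= 286.77 mOsm/kg ≈ 286.8 mOsm/kg
Osmolar gap = measured − calculated = 306 − 286.8 = 19.2 mOsm/kg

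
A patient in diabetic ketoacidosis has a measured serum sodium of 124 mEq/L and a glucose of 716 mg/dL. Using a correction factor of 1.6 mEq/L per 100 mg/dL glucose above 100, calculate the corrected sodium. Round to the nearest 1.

134 mEq/L

Corrected Na = measured Na + 1.6 · (glucose − 100)/100
= 124 + 1.6 · (716 − 100)/100
= 124 + 9.9
= 133.9 mEq/L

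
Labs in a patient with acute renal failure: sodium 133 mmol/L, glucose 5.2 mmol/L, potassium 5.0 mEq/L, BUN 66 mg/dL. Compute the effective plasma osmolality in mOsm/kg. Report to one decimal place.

271.2 mOsm/kg

Effective osmolality excludes urea (freely permeant across cell membranes):
2·Na + glucose
= 2·133 + 5.2
= 266 + 5.2
= 271.2 mOsm/kg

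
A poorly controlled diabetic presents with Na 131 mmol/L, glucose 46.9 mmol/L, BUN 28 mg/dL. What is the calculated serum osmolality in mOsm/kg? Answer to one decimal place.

Calculated osmolality = 2·Na + glucose + BUN/2.8
= 2·131 + 46.9 + 28/2.8
= 262 + 46.90 + 10
= 318.9 mOsm/kg

318.9 mOsm/kg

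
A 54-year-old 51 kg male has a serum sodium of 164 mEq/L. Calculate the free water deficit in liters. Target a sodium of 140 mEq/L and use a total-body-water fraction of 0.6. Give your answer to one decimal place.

TBW = 0.6 · 51 = 30.6 L
Free water deficit = TBW · (Na/140 − 1)
= 30.6 · (164/140 − 1)
= 30.6 · 0.1714
= 5.24 L

5.2 L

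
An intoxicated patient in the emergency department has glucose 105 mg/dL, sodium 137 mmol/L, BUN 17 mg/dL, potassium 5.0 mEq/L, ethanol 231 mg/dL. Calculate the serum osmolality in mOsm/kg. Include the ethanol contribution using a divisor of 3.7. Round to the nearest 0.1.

348.3 mOsm/kg

Calculated osmolality = 2·Na + glucose/18 + BUN/2.8 + ethanol/3.7
= 2·137 + 105/18 + 17/2.8 + 231/3.7
= 274 + 5.83 + 6.07 + 62.43
= 348.33 mOsm/kg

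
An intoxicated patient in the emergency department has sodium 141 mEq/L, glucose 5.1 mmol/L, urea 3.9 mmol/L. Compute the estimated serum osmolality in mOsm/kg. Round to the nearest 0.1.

291.0 mOsm/kg

Calculated osmolality = 2·Na + glucose + urea
= 2·141 + 5.1 + 3.9
= 282 + 5.10 + 3.90
= 291 mOsm/kg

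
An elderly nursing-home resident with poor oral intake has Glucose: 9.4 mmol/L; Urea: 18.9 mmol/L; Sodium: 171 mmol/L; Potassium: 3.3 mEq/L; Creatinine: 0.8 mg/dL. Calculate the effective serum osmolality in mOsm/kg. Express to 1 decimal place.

351.4 mOsm/kg

Effective osmolality excludes urea (freely permeant across cell membranes):
2·Na + glucose
= 2·171 + 9.4
= 342 + 9.4
= 351.4 mOsm/kg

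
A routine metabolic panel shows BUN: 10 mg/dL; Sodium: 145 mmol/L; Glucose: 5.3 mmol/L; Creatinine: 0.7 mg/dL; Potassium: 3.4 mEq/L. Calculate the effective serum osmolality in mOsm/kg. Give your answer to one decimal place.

Effective osmolality excludes urea (freely permeant across cell membranes):
2·Na + glucose
= 2·145 + 5.3
= 290 + 5.3
= 295.3 mOsm/kg

295.3 mOsm/kg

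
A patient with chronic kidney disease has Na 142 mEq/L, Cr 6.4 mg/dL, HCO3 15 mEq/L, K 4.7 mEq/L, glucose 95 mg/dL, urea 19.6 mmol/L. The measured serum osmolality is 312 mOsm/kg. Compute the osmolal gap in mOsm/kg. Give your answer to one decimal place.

3.1 mOsm/kg

Calculated osmolality = 2·Na + glucose/18 + urea
= 2·142 + 95/18 + 19.6
= 284 + 5.28 + 19.60
= 308.88 mOsm/kg ≈ 308.9 mOsm/kg
Osmolar gap = measured − calculated = 312 − 308.9 = 3.1 mOsm/kg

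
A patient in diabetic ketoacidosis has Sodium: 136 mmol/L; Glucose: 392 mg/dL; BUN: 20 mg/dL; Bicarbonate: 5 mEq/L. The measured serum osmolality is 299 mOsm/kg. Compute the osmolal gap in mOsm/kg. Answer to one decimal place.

Calculated osmolality = 2·Na + glucose/18 + BUN/2.8
= 2·136 + 392/18 + 20/2.8
= 272 + 21.78 + 7.14
= 300.92 mOsm/kg ≈ 300.9 mOsm/kg
Osmolar gap = measured − calculated = 299 − 300.9 = -1.9 mOsm/kg

-1.9 mOsm/kg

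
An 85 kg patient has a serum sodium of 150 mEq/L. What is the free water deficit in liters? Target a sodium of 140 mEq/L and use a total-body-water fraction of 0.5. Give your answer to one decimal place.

TBW = 0.5 · 85 = 42.5 L
Free water deficit = TBW · (Na/140 − 1)
= 42.5 · (150/140 − 1)
= 42.5 · 0.0714
= 3.03 L

3.0 L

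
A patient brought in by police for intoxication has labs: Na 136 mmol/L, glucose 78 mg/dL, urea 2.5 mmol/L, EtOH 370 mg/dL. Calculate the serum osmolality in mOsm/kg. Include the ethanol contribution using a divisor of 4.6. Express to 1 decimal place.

359.3 mOsm/kg

Calculated osmolality = 2·Na + glucose/18 + urea + ethanol/4.6
= 2·136 + 78/18 + 2.5 + 370/4.6
= 272 + 4.33 + 2.50 + 80.43
= 359.26 mOsm/kg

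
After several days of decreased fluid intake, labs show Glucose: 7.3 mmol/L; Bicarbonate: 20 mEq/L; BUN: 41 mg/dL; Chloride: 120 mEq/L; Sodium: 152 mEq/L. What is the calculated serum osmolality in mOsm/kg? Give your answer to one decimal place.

325.9 mOsm/kg

Calculated osmolality = 2·Na + glucose + BUN/2.8
= 2·152 + 7.3 + 41/2.8
= 304 + 7.30 + 14.64
= 325.94 mOsm/kg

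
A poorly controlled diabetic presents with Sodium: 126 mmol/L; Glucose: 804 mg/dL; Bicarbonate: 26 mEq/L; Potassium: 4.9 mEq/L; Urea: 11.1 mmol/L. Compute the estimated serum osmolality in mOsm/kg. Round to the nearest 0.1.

307.8 mOsm/kg

Calculated osmolality = 2·Na + glucose/18 + urea
= 2·126 + 804/18 + 11.1
= 252 + 44.67 + 11.10
= 307.77 mOsm/kg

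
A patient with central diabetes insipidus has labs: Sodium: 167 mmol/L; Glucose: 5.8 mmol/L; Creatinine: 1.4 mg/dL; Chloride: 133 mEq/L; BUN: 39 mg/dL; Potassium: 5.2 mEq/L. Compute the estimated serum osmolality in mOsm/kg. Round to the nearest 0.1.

353.7 mOsm/kg

Calculated osmolality = 2·Na + glucose + BUN/2.8
= 2·167 + 5.8 + 39/2.8
= 334 + 5.80 + 13.93
= 353.73 mOsm/kg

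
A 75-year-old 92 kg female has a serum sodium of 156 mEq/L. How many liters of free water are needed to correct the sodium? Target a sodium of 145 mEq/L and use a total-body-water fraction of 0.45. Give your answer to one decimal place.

3.1 L

TBW = 0.45 · 92 = 41.4 L
Free water deficit = TBW · (Na/145 − 1)
= 41.4 · (156/145 − 1)
= 41.4 · 0.0759
= 3.14 L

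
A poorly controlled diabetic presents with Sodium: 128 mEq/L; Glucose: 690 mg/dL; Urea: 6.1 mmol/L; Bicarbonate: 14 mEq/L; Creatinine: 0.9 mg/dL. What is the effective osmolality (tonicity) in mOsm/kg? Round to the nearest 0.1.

294.3 mOsm/kg

Effective osmolality excludes urea (freely permeant across cell membranes):
2·Na + glucose/18
= 2·128 + 690/18
= 256 + 38.33
= 294.33 mOsm/kg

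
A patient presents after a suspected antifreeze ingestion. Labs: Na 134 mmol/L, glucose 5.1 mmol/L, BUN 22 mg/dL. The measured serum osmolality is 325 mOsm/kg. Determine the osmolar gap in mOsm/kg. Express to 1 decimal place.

Calculated osmolality = 2·Na + glucose + BUN/2.8
= 2·134 + 5.1 + 22/2.8
= 268 + 5.10 + 7.86
= 280.96 mOsm/kg ≈ 281.0 mOsm/kg
Osmolar gap = measured − calculated = 325 − 281.0 = 44.0 mOsm/kg

44.0 mOsm/kg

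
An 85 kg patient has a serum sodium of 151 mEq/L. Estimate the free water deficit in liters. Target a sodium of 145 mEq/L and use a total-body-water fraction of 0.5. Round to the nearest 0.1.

TBW = 0.5 · 85 = 42.5 L
Free water deficit = TBW · (Na/145 − 1)
= 42.5 · (151/145 − 1)
= 42.5 · 0.0414
= 1.76 L

1.8 L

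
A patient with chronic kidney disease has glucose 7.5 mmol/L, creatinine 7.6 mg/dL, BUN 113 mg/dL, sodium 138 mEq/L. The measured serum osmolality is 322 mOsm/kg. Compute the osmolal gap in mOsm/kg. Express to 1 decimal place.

-1.9 mOsm/kg

Calculated osmolality = 2·Na + glucose + BUN/2.8
= 2·138 + 7.5 + 113/2.8
= 276 + 7.50 + 40.36
= 323.86 mOsm/kg ≈ 323.9 mOsm/kg
Osmolar gap = measured − calculated = 322 − 323.9 = -1.9 mOsm/kg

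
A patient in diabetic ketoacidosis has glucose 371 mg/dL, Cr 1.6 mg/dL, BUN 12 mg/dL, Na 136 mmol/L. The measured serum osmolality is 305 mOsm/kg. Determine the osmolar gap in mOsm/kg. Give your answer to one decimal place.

8.1 mOsm/kg

Calculated osmolality = 2·Na + glucose/18 + BUN/2.8
= 2·136 + 371/18 + 12/2.8
= 272 + 20.61 + 4.29
= 296.9 mOsm/kg ≈ 296.9 mOsm/kg
Osmolar gap = measured − calculated = 305 − 296.9 = 8.1 mOsm/kg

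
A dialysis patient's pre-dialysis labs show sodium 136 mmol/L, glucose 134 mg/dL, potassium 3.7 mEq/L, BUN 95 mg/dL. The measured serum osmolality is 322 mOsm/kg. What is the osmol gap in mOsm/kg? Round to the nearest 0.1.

8.6 mOsm/kg

Calculated osmolality = 2·Na + glucose/18 + BUN/2.8
= 2·136 + 134/18 + 95/2.8
= 272 + 7.44 + 33.93
= 313.37 mOsm/kg ≈ 313.4 mOsm/kg
Osmolar gap = measured − calculated = 322 − 313.4 = 8.6 mOsm/kg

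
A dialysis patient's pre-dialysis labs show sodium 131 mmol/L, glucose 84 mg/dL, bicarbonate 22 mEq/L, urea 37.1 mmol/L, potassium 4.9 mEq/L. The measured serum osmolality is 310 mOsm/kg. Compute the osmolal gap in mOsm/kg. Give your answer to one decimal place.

6.2 mOsm/kg

Calculated osmolality = 2·Na + glucose/18 + urea
= 2·131 + 84/18 + 37.1
= 262 + 4.67 + 37.10
= 303.77 mOsm/kg ≈ 303.8 mOsm/kg
Osmolar gap = measured − calculated = 310 − 303.8 = 6.2 mOsm/kg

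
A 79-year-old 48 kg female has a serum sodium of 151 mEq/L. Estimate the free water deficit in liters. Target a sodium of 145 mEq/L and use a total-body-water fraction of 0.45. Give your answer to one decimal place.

TBW = 0.45 · 48 = 21.6 L
Free water deficit = TBW · (Na/145 − 1)
= 21.6 · (151/145 − 1)
= 21.6 · 0.0414
= 0.89 L

0.9 L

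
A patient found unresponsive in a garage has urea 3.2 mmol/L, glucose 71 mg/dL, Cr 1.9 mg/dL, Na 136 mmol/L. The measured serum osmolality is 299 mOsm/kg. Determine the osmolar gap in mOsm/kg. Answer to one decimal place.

Calculated osmolality = 2·Na + glucose/18 + urea
= 2·136 + 71/18 + 3.2
= 272 + 3.94 + 3.20
= 279.14 mOsm/kg ≈ 279.1 mOsm/kg
Osmolar gap = measured − calculated = 299 − 279.1 = 19.9 mOsm/kg

19.9 mOsm/kg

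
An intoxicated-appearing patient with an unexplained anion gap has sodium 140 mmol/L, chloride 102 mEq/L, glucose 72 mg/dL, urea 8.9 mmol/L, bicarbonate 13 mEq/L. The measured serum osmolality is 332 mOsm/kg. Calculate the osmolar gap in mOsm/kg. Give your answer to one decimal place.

Calculated osmolality = 2·Na + glucose/18 + urea
= 2·140 + 72/18 + 8.9
= 280 + 4 + 8.90
= 292.9 mOsm/kg ≈ 292.9 mOsm/kg
Osmolar gap = measured − calculated = 332 − 292.9 = 39.1 mOsm/kg

39.1 mOsm/kg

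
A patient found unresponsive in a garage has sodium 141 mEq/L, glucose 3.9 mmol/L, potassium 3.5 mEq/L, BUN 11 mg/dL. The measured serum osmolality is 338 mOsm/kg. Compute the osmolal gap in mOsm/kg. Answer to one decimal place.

Calculated osmolality = 2·Na + glucose + BUN/2.8
= 2·141 + 3.9 + 11/2.8
= 282 + 3.90 + 3.93
= 289.83 mOsm/kg ≈ 289.8 mOsm/kg
Osmolar gap = measured − calculated = 338 − 289.8 = 48.2 mOsm/kg

48.2 mOsm/kg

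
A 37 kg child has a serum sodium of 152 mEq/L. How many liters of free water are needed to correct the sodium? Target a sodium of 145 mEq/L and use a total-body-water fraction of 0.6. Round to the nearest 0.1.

TBW = 0.6 · 37 = 22.2 L
Free water deficit = TBW · (Na/145 − 1)
= 22.2 · (152/145 − 1)
= 22.2 · 0.0483
= 1.07 L

1.1 L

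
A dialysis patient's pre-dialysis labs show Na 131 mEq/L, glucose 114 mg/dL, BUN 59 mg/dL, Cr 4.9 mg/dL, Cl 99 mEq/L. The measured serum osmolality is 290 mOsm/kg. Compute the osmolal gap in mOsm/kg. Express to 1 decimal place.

Calculated osmolality = 2·Na + glucose/18 + BUN/2.8
= 2·131 + 114/18 + 59/2.8
= 262 + 6.33 + 21.07
= 289.4 mOsm/kg ≈ 289.4 mOsm/kg
Osmolar gap = measured − calculated = 290 − 289.4 = 0.6 mOsm/kg

0.6 mOsm/kg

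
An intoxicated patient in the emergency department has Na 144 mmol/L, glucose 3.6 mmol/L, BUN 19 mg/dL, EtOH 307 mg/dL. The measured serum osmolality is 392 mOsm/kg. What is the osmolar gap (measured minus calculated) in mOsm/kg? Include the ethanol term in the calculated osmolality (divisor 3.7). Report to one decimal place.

Calculated osmolality = 2·Na + glucose + BUN/2.8 + ethanol/3.7
= 2·144 + 3.6 + 19/2.8 + 307/3.7
= 288 + 3.60 + 6.79 + 82.97
= 381.36 mOsm/kg ≈ 381.4 mOsm/kg
Osmolar gap = measured − calculated = 392 − 381.4 = 10.6 mOsm/kg

10.6 mOsm/kg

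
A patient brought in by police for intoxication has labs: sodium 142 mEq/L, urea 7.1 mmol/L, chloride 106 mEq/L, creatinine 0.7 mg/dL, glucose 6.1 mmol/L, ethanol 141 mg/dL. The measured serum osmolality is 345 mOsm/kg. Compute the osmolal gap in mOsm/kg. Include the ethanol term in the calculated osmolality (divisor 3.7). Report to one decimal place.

Calculated osmolality = 2·Na + glucose + urea + ethanol/3.7
= 2·142 + 6.1 + 7.1 + 141/3.7
= 284 + 6.10 + 7.10 + 38.11
= 335.31 mOsm/kg ≈ 335.3 mOsm/kg
Osmolar gap = measured − calculated = 345 − 335.3 = 9.7 mOsm/kg

9.7 mOsm/kg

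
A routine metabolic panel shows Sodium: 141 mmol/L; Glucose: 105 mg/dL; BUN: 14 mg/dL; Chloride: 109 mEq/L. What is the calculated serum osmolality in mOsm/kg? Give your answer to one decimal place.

Calculated osmolality = 2·Na + glucose/18 + BUN/2.8
= 2·141 + 105/18 + 14/2.8
= 282 + 5.83 + 5
= 292.83 mOsm/kg

292.8 mOsm/kg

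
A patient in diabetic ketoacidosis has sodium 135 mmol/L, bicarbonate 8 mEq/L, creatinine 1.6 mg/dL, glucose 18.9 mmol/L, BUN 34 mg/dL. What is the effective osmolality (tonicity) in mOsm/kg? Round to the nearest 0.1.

Effective osmolality excludes urea (freely permeant across cell membranes):
2·Na + glucose
= 2·135 + 18.9
= 270 + 18.9
= 288.9 mOsm/kg

288.9 mOsm/kg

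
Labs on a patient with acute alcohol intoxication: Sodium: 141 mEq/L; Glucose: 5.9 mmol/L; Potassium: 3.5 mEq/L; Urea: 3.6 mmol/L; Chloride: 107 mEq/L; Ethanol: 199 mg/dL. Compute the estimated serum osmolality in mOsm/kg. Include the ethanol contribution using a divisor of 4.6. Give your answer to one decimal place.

Calculated osmolality = 2·Na + glucose + urea + ethanol/4.6
= 2·141 + 5.9 + 3.6 + 199/4.6
= 282 + 5.90 + 3.60 + 43.26
= 334.76 mOsm/kg

334.8 mOsm/kg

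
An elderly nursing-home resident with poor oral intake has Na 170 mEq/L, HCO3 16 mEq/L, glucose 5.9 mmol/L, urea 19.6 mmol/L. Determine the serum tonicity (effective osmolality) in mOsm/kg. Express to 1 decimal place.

Effective osmolality excludes urea (freely permeant across cell membranes):
2·Na + glucose
= 2·170 + 5.9
= 340 + 5.9
= 345.9 mOsm/kg

345.9 mOsm/kg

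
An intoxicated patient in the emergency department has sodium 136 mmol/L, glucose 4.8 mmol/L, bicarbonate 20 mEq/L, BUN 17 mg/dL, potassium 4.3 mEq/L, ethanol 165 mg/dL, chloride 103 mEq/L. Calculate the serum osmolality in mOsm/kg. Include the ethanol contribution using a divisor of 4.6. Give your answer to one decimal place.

318.7 mOsm/kg

Calculated osmolality = 2·Na + glucose + BUN/2.8 + ethanol/4.6
= 2·136 + 4.8 + 17/2.8 + 165/4.6
= 272 + 4.80 + 6.07 + 35.87
= 318.74 mOsm/kg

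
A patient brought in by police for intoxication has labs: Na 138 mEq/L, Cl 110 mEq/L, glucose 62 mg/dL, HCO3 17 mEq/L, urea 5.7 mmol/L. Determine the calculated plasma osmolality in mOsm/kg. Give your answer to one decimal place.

Calculated osmolality = 2·Na + glucose/18 + urea
= 2·138 + 62/18 + 5.7
= 276 + 3.44 + 5.70
= 285.14 mOsm/kg

285.1 mOsm/kg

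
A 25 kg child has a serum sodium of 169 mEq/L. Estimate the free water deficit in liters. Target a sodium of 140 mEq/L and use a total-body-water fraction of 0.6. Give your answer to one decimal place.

TBW = 0.6 · 25 = 15 L
Free water deficit = TBW · (Na/140 − 1)
= 15 · (169/140 − 1)
= 15 · 0.2071
= 3.11 L

3.1 L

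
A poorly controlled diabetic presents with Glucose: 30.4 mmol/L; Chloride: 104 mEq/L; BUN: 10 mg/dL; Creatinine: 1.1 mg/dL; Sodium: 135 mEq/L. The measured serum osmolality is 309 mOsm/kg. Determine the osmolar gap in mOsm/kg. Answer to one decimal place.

5.0 mOsm/kg

Calculated osmolality = 2·Na + glucose + BUN/2.8
= 2·135 + 30.4 + 10/2.8
= 270 + 30.40 + 3.57
= 303.97 mOsm/kg ≈ 304.0 mOsm/kg
Osmolar gap = measured − calculated = 309 − 304.0 = 5.0 mOsm/kg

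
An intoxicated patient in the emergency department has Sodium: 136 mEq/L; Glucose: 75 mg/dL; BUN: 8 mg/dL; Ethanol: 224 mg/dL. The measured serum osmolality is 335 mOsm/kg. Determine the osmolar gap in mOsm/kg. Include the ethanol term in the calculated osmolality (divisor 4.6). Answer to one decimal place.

7.3 mOsm/kg

Calculated osmolality = 2·Na + glucose/18 + BUN/2.8 + ethanol/4.6
= 2·136 + 75/18 + 8/2.8 + 224/4.6
= 272 + 4.17 + 2.86 + 48.70
= 327.73 mOsm/kg ≈ 327.7 mOsm/kg
Osmolar gap = measured − calculated = 335 − 327.7 = 7.3 mOsm/kg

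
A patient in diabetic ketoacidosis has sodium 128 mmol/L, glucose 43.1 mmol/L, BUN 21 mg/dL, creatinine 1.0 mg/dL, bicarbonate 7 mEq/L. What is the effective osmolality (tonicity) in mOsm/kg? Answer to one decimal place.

299.1 mOsm/kg

Effective osmolality excludes urea (freely permeant across cell membranes):
2·Na + glucose
= 2·128 + 43.1
= 256 + 43.1
= 299.1 mOsm/kg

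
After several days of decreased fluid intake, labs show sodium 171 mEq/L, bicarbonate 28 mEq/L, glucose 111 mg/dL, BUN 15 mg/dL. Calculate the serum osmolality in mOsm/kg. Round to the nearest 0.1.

353.5 mOsm/kg

Calculated osmolality = 2·Na + glucose/18 + BUN/2.8
= 2·171 + 111/18 + 15/2.8
= 342 + 6.17 + 5.36
= 353.53 mOsm/kg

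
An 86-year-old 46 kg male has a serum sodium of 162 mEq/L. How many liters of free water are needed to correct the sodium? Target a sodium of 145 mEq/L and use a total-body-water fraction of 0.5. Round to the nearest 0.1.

TBW = 0.5 · 46 = 23 L
Free water deficit = TBW · (Na/145 − 1)
= 23 · (162/145 − 1)
= 23 · 0.1172
= 2.7 L

2.7 L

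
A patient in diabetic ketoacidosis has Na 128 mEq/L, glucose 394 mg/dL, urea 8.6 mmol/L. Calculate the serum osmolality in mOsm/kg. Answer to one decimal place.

Calculated osmolality = 2·Na + glucose/18 + urea
= 2·128 + 394/18 + 8.6
= 256 + 21.89 + 8.60
= 286.49 mOsm/kg

286.5 mOsm/kg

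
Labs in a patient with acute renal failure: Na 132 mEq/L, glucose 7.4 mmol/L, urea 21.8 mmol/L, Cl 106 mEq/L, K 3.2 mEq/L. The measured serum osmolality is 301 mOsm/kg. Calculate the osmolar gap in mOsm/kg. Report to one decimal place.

Calculated osmolality = 2·Na + glucose + urea
= 2·132 + 7.4 + 21.8
= 264 + 7.40 + 21.80
= 293.2 mOsm/kg ≈ 293.2 mOsm/kg
Osmolar gap = measured − calculated = 301 − 293.2 = 7.8 mOsm/kg

7.8 mOsm/kg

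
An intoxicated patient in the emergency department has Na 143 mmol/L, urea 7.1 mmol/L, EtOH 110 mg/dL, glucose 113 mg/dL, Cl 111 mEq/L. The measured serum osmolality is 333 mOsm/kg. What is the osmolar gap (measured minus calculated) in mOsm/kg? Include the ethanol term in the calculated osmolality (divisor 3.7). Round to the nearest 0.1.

3.9 mOsm/kg

Calculated osmolality = 2·Na + glucose/18 + urea + ethanol/3.7
= 2·143 + 113/18 + 7.1 + 110/3.7
= 286 + 6.28 + 7.10 + 29.73
= 329.11 mOsm/kg ≈ 329.1 mOsm/kg
Osmolar gap = measured − calculated = 333 − 329.1 = 3.9 mOsm/kg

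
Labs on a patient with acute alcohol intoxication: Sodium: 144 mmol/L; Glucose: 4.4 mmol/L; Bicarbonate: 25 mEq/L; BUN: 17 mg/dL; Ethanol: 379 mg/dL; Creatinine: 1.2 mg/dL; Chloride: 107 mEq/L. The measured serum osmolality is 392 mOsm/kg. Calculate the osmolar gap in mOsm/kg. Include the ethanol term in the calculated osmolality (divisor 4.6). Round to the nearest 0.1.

Calculated osmolality = 2·Na + glucose + BUN/2.8 + ethanol/4.6
= 2·144 + 4.4 + 17/2.8 + 379/4.6
= 288 + 4.40 + 6.07 + 82.39
= 380.86 mOsm/kg ≈ 380.9 mOsm/kg
Osmolar gap = measured − calculated = 392 − 380.9 = 11.1 mOsm/kg

11.1 mOsm/kg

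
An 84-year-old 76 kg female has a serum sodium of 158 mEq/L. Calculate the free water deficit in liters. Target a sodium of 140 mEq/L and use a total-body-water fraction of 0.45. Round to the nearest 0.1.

TBW = 0.45 · 76 = 34.2 L
Free water deficit = TBW · (Na/140 − 1)
= 34.2 · (158/140 − 1)
= 34.2 · 0.1286
= 4.4 L

4.4 L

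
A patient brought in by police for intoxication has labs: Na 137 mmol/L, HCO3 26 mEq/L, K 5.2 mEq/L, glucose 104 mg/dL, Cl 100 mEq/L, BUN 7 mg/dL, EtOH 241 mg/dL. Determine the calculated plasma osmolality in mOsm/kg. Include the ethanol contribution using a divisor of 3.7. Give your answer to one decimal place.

Calculated osmolality = 2·Na + glucose/18 + BUN/2.8 + ethanol/3.7
= 2·137 + 104/18 + 7/2.8 + 241/3.7
= 274 + 5.78 + 2.50 + 65.14
= 347.42 mOsm/kg

347.4 mOsm/kg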